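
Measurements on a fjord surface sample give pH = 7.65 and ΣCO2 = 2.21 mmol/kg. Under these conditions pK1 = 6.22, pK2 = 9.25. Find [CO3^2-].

[CO3²⁻] = 0.0523 mmol/kg

α₂ = 1 / (1 + [H⁺]/K2 + [H⁺]²/(K1K2)) = 1 / (1 + 10^+1.60 + 10^+0.17)
   = 1 / (1 + 39.811 + 1.4791) = 1/42.290 = 0.02365
[CO3²⁻] = α₂ × DIC = 0.02365 × 2.21 = 0.0523 mmol/kg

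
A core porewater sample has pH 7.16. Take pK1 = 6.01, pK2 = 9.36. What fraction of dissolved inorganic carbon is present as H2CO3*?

α₀ = 0.0657

α₀ = 1 / (1 + K1/[H⁺] + K1K2/[H⁺]²) = 1 / (1 + 10^+1.15 + 10^-1.05)
   = 1 / (1 + 14.125 + 0.089125) = 1/15.215 = 0.06573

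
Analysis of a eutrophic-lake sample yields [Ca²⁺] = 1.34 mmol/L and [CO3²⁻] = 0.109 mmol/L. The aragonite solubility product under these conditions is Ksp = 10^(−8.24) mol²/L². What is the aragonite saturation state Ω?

Ω = 25.4

Ksp = 10^(−8.24) = 5.754×10^-9
Ω = [Ca²⁺][CO3²⁻]/Ksp = (1.34×10^-3)(0.109×10^-3) / 5.754×10^-9 = 25.4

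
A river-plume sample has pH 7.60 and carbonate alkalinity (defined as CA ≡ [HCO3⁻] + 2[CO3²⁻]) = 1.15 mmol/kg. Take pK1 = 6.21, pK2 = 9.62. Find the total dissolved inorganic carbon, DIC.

CA = [HCO3⁻] + 2[CO3²⁻] = (α₁ + 2α₂)·DIC
At pH 7.60: [H⁺]/K1 = 10^-1.39 = 0.040738, K2/[H⁺] = 10^-2.02 = 0.0095499
α₁ = 1/(1 + 0.040738 + 0.0095499) = 1/1.0503 = 0.9521; α₂ = α₁·K2/[H⁺] = 0.009093
α₁ + 2α₂ = 0.9703
DIC = CA / (α₁ + 2α₂) = 1.15 / 0.9703 = 1.19 mmol/kg

DIC = 1.19 mmol/kg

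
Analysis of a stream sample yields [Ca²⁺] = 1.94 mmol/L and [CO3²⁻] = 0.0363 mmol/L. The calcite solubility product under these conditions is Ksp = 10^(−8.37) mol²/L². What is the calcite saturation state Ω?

Ω = 16.5

Ksp = 10^(−8.37) = 4.266×10^-9
Ω = [Ca²⁺][CO3²⁻]/Ksp = (1.94×10^-3)(0.0363×10^-3) / 4.266×10^-9 = 16.5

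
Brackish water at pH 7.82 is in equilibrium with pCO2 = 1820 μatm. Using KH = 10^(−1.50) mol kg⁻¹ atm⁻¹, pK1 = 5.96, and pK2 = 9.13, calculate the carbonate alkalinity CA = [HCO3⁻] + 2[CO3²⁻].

[CO2*] = KH · pCO2 = 10^(−1.50) × 1820×10^-6 = 5.755×10^-5 mol/kg
α₀ = 1/(1 + K1/[H⁺] + K1K2/[H⁺]²) = 1/(1 + 10^+1.86 + 10^+0.55) = 0.01299
DIC = [CO2*]/α₀ = 5.755×10^-5 / 0.01299 = 4.431 mmol/kg
CA = (α₁ + 2α₂)·DIC = (0.9409 + 2×0.04608) × 4.431 = 4.58 mmol/kg

CA = 4.58 mmol/kg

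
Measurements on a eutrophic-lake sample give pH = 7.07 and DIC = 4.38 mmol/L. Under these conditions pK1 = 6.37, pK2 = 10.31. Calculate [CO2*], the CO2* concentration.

[CO2*] = 0.728 mmol/L

α₀ = 1 / (1 + K1/[H⁺] + K1K2/[H⁺]²) = 1 / (1 + 10^+0.70 + 10^-2.54)
   = 1 / (1 + 5.0119 + 0.0028840) = 1/6.0148 = 0.1663
[CO2*] = α₀ × DIC = 0.1663 × 4.38 = 0.728 mmol/L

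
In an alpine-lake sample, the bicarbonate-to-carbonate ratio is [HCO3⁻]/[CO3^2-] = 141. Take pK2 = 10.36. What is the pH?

From K2 = [H⁺][CO3^2-]/[HCO3⁻]:  pH = pK2 − log₁₀([HCO3⁻]/[CO3^2-])
log₁₀(141) = +2.149
pH = 10.36 − (+2.149) = 8.21

pH = 8.21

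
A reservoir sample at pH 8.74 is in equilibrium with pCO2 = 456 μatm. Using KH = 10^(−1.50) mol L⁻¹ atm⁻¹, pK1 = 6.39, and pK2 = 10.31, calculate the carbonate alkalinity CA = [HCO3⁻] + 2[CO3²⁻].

CA = 3.40 mmol/L

[CO2*] = KH · pCO2 = 10^(−1.50) × 456×10^-6 = 1.442×10^-5 mol/L
α₀ = 1/(1 + K1/[H⁺] + K1K2/[H⁺]²) = 1/(1 + 10^+2.35 + 10^+0.78) = 0.004331
DIC = [CO2*]/α₀ = 1.442×10^-5 / 0.004331 = 3.330 mmol/L
CA = (α₁ + 2α₂)·DIC = (0.9696 + 2×0.02610) × 3.330 = 3.40 mmol/L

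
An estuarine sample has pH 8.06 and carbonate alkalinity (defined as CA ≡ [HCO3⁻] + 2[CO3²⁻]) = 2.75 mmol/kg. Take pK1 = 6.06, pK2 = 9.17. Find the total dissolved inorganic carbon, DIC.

CA = [HCO3⁻] + 2[CO3²⁻] = (α₁ + 2α₂)·DIC
At pH 8.06: [H⁺]/K1 = 10^-2.00 = 0.010000, K2/[H⁺] = 10^-1.11 = 0.077625
α₁ = 1/(1 + 0.010000 + 0.077625) = 1/1.0876 = 0.9194; α₂ = α₁·K2/[H⁺] = 0.07137
α₁ + 2α₂ = 1.0622
DIC = CA / (α₁ + 2α₂) = 2.75 / 1.0622 = 2.59 mmol/kg

DIC = 2.59 mmol/kg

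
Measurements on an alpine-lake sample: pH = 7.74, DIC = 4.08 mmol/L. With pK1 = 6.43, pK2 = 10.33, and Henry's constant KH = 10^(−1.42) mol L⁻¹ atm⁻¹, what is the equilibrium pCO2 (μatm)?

α₀ = 1 / (1 + K1/[H⁺] + K1K2/[H⁺]²) = 1 / (1 + 10^+1.31 + 10^-1.28)
   = 1 / (1 + 20.417 + 0.052481) = 1/21.470 = 0.04658
[CO2*] = α₀ × DIC = 0.04658 × 4.08 = 0.1900 mmol/L
pCO2 = [CO2*]/KH = 1.900×10^-4 / 3.802×10^-2 = 5000 μatm

pCO2 = 5000 μatm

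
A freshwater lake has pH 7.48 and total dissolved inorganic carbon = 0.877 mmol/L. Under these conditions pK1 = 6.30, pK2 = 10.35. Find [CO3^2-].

α₂ = 1 / (1 + [H⁺]/K2 + [H⁺]²/(K1K2)) = 1 / (1 + 10^+2.87 + 10^+1.69)
   = 1 / (1 + 741.31 + 48.978) = 1/791.29 = 0.001264
[CO3²⁻] = α₂ × DIC = 0.001264 × 0.877 = 0.00111 mmol/L = 1.11 μmol/L

[CO3²⁻] = 1.11 μmol/L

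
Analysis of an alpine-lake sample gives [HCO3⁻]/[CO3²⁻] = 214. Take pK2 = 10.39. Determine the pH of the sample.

From K2 = [H⁺][CO3²⁻]/[HCO3⁻]:  pH = pK2 − log₁₀([HCO3⁻]/[CO3²⁻])
log₁₀(214) = +2.330
pH = 10.39 − (+2.330) = 8.06

pH = 8.06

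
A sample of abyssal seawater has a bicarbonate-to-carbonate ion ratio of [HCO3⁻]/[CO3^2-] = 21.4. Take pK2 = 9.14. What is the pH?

From K2 = [H⁺][CO3^2-]/[HCO3⁻]:  pH = pK2 − log₁₀([HCO3⁻]/[CO3^2-])
log₁₀(21.4) = +1.330
pH = 9.14 − (+1.330) = 7.81

pH = 7.81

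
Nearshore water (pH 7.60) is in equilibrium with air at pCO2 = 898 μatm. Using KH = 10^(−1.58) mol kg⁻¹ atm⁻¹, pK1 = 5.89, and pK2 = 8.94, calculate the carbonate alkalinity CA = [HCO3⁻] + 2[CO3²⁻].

[CO2*] = KH · pCO2 = 10^(−1.58) × 898×10^-6 = 2.362×10^-5 mol/kg
α₀ = 1/(1 + K1/[H⁺] + K1K2/[H⁺]²) = 1/(1 + 10^+1.71 + 10^+0.37) = 0.01830
DIC = [CO2*]/α₀ = 2.362×10^-5 / 0.01830 = 1.290 mmol/kg
CA = (α₁ + 2α₂)·DIC = (0.9388 + 2×0.04291) × 1.290 = 1.32 mmol/kg

CA = 1.32 mmol/kg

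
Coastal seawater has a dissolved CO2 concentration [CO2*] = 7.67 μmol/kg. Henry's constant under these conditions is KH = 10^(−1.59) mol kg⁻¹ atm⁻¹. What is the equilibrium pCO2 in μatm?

pCO2 = 298 μatm

KH = 10^(−1.59) = 2.570×10^-2 mol kg⁻¹ atm⁻¹
pCO2 = [CO2*]/KH = 7.67×10^-6 / 2.570×10^-2 = 2.98×10^-4 atm = 298 μatm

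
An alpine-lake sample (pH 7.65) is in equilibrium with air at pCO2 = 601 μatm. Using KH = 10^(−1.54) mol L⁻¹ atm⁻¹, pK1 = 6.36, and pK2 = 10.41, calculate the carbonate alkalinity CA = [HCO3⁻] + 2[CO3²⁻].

[CO2*] = KH · pCO2 = 10^(−1.54) × 601×10^-6 = 1.733×10^-5 mol/L
α₀ = 1/(1 + K1/[H⁺] + K1K2/[H⁺]²) = 1/(1 + 10^+1.29 + 10^-1.47) = 0.04870
DIC = [CO2*]/α₀ = 1.733×10^-5 / 0.04870 = 0.3559 mmol/L
CA = (α₁ + 2α₂)·DIC = (0.9496 + 2×0.001650) × 0.3559 = 0.339 mmol/L

CA = 0.339 mmol/L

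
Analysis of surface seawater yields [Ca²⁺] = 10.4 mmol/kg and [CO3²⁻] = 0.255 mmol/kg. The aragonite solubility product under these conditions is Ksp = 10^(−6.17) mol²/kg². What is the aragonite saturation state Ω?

Ω = 3.92

Ksp = 10^(−6.17) = 6.761×10^-7
Ω = [Ca²⁺][CO3²⁻]/Ksp = (10.4×10^-3)(0.255×10^-3) / 6.761×10^-7 = 3.92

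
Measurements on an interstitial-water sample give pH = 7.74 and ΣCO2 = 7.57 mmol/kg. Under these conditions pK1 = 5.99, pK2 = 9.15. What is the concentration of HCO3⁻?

[HCO3⁻] = 7.16 mmol/kg

α₁ = 1 / (1 + [H⁺]/K1 + K2/[H⁺]) = 1 / (1 + 10^-1.75 + 10^-1.41)
   = 1 / (1 + 0.017783 + 0.038905) = 1/1.0567 = 0.9464
[HCO3⁻] = α₁ × DIC = 0.9464 × 7.57 = 7.16 mmol/kg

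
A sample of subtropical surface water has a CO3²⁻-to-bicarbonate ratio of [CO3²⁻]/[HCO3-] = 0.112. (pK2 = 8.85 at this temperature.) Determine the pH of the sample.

From K2 = [H⁺][CO3²⁻]/[HCO3-]:  pH = pK2 + log₁₀([CO3²⁻]/[HCO3-])
log₁₀(0.112) = -0.951
pH = 8.85 + (-0.951) = 7.90

pH = 7.90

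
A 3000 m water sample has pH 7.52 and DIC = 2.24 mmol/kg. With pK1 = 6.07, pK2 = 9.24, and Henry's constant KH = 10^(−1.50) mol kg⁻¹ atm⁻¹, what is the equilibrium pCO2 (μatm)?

pCO2 = 2380 μatm

α₀ = 1 / (1 + K1/[H⁺] + K1K2/[H⁺]²) = 1 / (1 + 10^+1.45 + 10^-0.27)
   = 1 / (1 + 28.184 + 0.53703) = 1/29.721 = 0.03365
[CO2*] = α₀ × DIC = 0.03365 × 2.24 = 0.07537 mmol/kg
pCO2 = [CO2*]/KH = 7.537×10^-5 / 3.162×10^-2 = 2380 μatm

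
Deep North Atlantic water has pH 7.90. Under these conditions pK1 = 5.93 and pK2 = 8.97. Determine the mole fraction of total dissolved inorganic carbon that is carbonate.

α₂ = 0.0777

α₂ = 1 / (1 + [H⁺]/K2 + [H⁺]²/(K1K2)) = 1 / (1 + 10^+1.07 + 10^-0.90)
   = 1 / (1 + 11.749 + 0.12589) = 1/12.875 = 0.07767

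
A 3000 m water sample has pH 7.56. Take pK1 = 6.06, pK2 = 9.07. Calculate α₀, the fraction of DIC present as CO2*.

α₀ = 1 / (1 + K1/[H⁺] + K1K2/[H⁺]²) = 1 / (1 + 10^+1.50 + 10^-0.01)
   = 1 / (1 + 31.623 + 0.97724) = 1/33.600 = 0.02976

α₀ = 0.0298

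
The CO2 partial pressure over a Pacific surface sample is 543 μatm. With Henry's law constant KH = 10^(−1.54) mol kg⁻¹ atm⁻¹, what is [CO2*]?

KH = 10^(−1.54) = 2.884×10^-2 mol kg⁻¹ atm⁻¹
[CO2*] = KH · pCO2 = 2.884×10^-2 × 543×10^-6 atm = 1.57×10^-5 mol/kg

[CO2*] = 15.7 μmol/kg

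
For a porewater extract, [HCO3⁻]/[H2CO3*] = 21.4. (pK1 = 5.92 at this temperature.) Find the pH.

From K1 = [H⁺][HCO3⁻]/[H2CO3*]:  pH = pK1 + log₁₀([HCO3⁻]/[H2CO3*])
log₁₀(21.4) = +1.330
pH = 5.92 + (+1.330) = 7.25

pH = 7.25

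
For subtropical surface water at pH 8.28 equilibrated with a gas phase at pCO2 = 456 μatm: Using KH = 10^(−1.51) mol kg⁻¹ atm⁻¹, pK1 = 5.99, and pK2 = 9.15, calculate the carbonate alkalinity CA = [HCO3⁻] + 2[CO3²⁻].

[CO2*] = KH · pCO2 = 10^(−1.51) × 456×10^-6 = 1.409×10^-5 mol/kg
α₀ = 1/(1 + K1/[H⁺] + K1K2/[H⁺]²) = 1/(1 + 10^+2.29 + 10^+1.42) = 0.004499
DIC = [CO2*]/α₀ = 1.409×10^-5 / 0.004499 = 3.132 mmol/kg
CA = (α₁ + 2α₂)·DIC = (0.8772 + 2×0.1183) × 3.132 = 3.49 mmol/kg

CA = 3.49 mmol/kg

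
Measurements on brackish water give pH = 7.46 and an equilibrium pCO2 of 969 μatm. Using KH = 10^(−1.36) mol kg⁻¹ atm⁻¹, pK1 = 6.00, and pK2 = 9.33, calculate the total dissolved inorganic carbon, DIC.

[CO2*] = KH · pCO2 = 10^(−1.36) × 969×10^-6 = 4.230×10^-5 mol/kg
α₀ = 1/(1 + K1/[H⁺] + K1K2/[H⁺]²) = 1/(1 + 10^+1.46 + 10^-0.41) = 0.03308
DIC = [CO2*]/α₀ = 4.230×10^-5 / 0.03308 = 1.28 mmol/kg

DIC = 1.28 mmol/kg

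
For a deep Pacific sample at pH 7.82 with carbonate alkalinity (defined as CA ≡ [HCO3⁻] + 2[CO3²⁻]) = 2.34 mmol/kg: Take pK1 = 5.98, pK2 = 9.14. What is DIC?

CA = [HCO3⁻] + 2[CO3²⁻] = (α₁ + 2α₂)·DIC
At pH 7.82: [H⁺]/K1 = 10^-1.84 = 0.014454, K2/[H⁺] = 10^-1.32 = 0.047863
α₁ = 1/(1 + 0.014454 + 0.047863) = 1/1.0623 = 0.9413; α₂ = α₁·K2/[H⁺] = 0.04506
α₁ + 2α₂ = 1.0314
DIC = CA / (α₁ + 2α₂) = 2.34 / 1.0314 = 2.27 mmol/kg

DIC = 2.27 mmol/kg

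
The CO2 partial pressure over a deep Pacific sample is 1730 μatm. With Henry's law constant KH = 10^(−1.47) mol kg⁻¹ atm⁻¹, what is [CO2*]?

[CO2*] = 58.6 μmol/kg

KH = 10^(−1.47) = 3.388×10^-2 mol kg⁻¹ atm⁻¹
[CO2*] = KH · pCO2 = 3.388×10^-2 × 1730×10^-6 atm = 5.86×10^-5 mol/kg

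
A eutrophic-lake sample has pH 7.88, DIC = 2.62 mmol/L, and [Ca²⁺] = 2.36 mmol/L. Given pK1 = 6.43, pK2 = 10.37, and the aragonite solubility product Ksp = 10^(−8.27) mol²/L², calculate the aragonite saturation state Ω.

Ω = 3.59

α₂ = 1 / (1 + [H⁺]/K2 + [H⁺]²/(K1K2)) = 1 / (1 + 10^+2.49 + 10^+1.04)
   = 1 / (1 + 309.03 + 10.965) = 1/320.99 = 0.003115
[CO3²⁻] = α₂ × DIC = 0.003115 × 2.62 = 0.008162 mmol/L = 8.162 μmol/L
Ksp = 10^(−8.27) = 5.370×10^-9
Ω = [Ca²⁺][CO3²⁻]/Ksp = (2.36×10^-3)(8.162×10^-6) / 5.370×10^-9 = 3.59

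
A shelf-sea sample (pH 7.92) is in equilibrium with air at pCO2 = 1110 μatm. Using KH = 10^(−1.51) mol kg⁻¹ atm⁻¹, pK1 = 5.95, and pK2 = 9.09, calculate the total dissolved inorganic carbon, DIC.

[CO2*] = KH · pCO2 = 10^(−1.51) × 1110×10^-6 = 3.430×10^-5 mol/kg
α₀ = 1/(1 + K1/[H⁺] + K1K2/[H⁺]²) = 1/(1 + 10^+1.97 + 10^+0.80) = 0.009937
DIC = [CO2*]/α₀ = 3.430×10^-5 / 0.009937 = 3.45 mmol/kg

DIC = 3.45 mmol/kg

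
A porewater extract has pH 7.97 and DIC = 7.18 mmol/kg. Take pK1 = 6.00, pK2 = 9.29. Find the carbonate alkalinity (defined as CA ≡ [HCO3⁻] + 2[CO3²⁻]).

CA = [HCO3⁻] + 2[CO3²⁻] = (α₁ + 2α₂)·DIC
At pH 7.97: [H⁺]/K1 = 10^-1.97 = 0.010715, K2/[H⁺] = 10^-1.32 = 0.047863
α₁ = 1/(1 + 0.010715 + 0.047863) = 1/1.0586 = 0.9447; α₂ = α₁·K2/[H⁺] = 0.04521
α₁ + 2α₂ = 1.0351
CA = 1.0351 × 7.18 = 7.43 mmol/kg

CA = 7.43 mmol/kg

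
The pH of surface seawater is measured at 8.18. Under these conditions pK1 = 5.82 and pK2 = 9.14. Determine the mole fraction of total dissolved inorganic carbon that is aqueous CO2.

α₀ = 0.00392

α₀ = 1 / (1 + K1/[H⁺] + K1K2/[H⁺]²) = 1 / (1 + 10^+2.36 + 10^+1.40)
   = 1 / (1 + 229.09 + 25.119) = 1/255.21 = 0.003918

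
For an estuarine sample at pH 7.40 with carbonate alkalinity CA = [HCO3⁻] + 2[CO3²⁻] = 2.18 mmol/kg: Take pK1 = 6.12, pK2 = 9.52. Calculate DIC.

DIC = 2.28 mmol/kg

CA = [HCO3⁻] + 2[CO3²⁻] = (α₁ + 2α₂)·DIC
At pH 7.40: [H⁺]/K1 = 10^-1.28 = 0.052481, K2/[H⁺] = 10^-2.12 = 0.0075858
α₁ = 1/(1 + 0.052481 + 0.0075858) = 1/1.0601 = 0.9433; α₂ = α₁·K2/[H⁺] = 0.007156
α₁ + 2α₂ = 0.9576
DIC = CA / (α₁ + 2α₂) = 2.18 / 0.9576 = 2.28 mmol/kg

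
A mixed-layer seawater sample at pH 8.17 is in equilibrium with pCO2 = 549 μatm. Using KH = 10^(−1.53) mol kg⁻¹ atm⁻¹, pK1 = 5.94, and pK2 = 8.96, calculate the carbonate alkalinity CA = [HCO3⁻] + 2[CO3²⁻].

CA = 3.64 mmol/kg

[CO2*] = KH · pCO2 = 10^(−1.53) × 549×10^-6 = 1.620×10^-5 mol/kg
α₀ = 1/(1 + K1/[H⁺] + K1K2/[H⁺]²) = 1/(1 + 10^+2.23 + 10^+1.44) = 0.005041
DIC = [CO2*]/α₀ = 1.620×10^-5 / 0.005041 = 3.214 mmol/kg
CA = (α₁ + 2α₂)·DIC = (0.8561 + 2×0.1388) × 3.214 = 3.64 mmol/kg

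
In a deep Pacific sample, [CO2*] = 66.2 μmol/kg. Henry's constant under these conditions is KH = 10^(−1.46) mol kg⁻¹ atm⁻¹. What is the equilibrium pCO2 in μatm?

KH = 10^(−1.46) = 3.467×10^-2 mol kg⁻¹ atm⁻¹
pCO2 = [CO2*]/KH = 66.2×10^-6 / 3.467×10^-2 = 1.91×10^-3 atm = 1910 μatm

pCO2 = 1910 μatm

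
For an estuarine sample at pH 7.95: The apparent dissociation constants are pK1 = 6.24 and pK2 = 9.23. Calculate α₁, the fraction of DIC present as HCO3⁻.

α₁ = 0.933

α₁ = 1 / (1 + [H⁺]/K1 + K2/[H⁺]) = 1 / (1 + 10^-1.71 + 10^-1.28)
   = 1 / (1 + 0.019498 + 0.052481) = 1/1.0720 = 0.9329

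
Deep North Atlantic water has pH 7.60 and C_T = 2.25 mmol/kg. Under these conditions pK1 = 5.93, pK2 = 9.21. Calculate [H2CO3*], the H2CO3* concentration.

α₀ = 1 / (1 + K1/[H⁺] + K1K2/[H⁺]²) = 1 / (1 + 10^+1.67 + 10^+0.06)
   = 1 / (1 + 46.774 + 1.1482) = 1/48.922 = 0.02044
[CO2*] = α₀ × DIC = 0.02044 × 2.25 = 0.0460 mmol/kg

[CO2*] = 0.0460 mmol/kg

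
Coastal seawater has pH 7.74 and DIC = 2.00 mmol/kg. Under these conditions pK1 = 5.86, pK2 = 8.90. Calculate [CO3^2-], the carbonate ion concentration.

[CO3²⁻] = 0.128 mmol/kg

α₂ = 1 / (1 + [H⁺]/K2 + [H⁺]²/(K1K2)) = 1 / (1 + 10^+1.16 + 10^-0.72)
   = 1 / (1 + 14.454 + 0.19055) = 1/15.645 = 0.06392
[CO3²⁻] = α₂ × DIC = 0.06392 × 2.00 = 0.128 mmol/kg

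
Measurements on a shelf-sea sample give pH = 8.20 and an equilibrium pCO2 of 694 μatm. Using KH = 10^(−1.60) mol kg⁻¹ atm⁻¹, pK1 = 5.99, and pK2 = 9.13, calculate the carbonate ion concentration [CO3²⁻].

[CO3²⁻] = 0.332 mmol/kg

[CO2*] = KH · pCO2 = 10^(−1.60) × 694×10^-6 = 1.743×10^-5 mol/kg
α₀ = 1/(1 + K1/[H⁺] + K1K2/[H⁺]²) = 1/(1 + 10^+2.21 + 10^+1.28) = 0.005487
DIC = [CO2*]/α₀ = 1.743×10^-5 / 0.005487 = 3.177 mmol/kg
[CO3²⁻] = α₂·DIC; α₂ = 0.1046, so [CO3²⁻] = 0.1046 × 3.177 = 0.332 mmol/kg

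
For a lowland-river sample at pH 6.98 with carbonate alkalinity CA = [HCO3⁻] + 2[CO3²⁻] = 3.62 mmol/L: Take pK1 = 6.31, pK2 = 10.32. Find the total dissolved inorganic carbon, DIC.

DIC = 4.39 mmol/L

CA = [HCO3⁻] + 2[CO3²⁻] = (α₁ + 2α₂)·DIC
At pH 6.98: [H⁺]/K1 = 10^-0.67 = 0.21380, K2/[H⁺] = 10^-3.34 = 0.00045709
α₁ = 1/(1 + 0.21380 + 0.00045709) = 1/1.2143 = 0.8236; α₂ = α₁·K2/[H⁺] = 0.0003764
α₁ + 2α₂ = 0.8243
DIC = CA / (α₁ + 2α₂) = 3.62 / 0.8243 = 4.39 mmol/L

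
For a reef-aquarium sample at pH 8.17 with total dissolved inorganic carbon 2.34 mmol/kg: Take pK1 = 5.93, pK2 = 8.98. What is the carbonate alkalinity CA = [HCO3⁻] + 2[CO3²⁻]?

CA = [HCO3⁻] + 2[CO3²⁻] = (α₁ + 2α₂)·DIC
At pH 8.17: [H⁺]/K1 = 10^-2.24 = 0.0057544, K2/[H⁺] = 10^-0.81 = 0.15488
α₁ = 1/(1 + 0.0057544 + 0.15488) = 1/1.1606 = 0.8616; α₂ = α₁·K2/[H⁺] = 0.1334
α₁ + 2α₂ = 1.1285
CA = 1.1285 × 2.34 = 2.64 mmol/kg

CA = 2.64 mmol/kg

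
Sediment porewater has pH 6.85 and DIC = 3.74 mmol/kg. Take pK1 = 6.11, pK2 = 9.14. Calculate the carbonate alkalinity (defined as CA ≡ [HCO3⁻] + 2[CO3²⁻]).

CA = 3.18 mmol/kg

CA = [HCO3⁻] + 2[CO3²⁻] = (α₁ + 2α₂)·DIC
At pH 6.85: [H⁺]/K1 = 10^-0.74 = 0.18197, K2/[H⁺] = 10^-2.29 = 0.0051286
α₁ = 1/(1 + 0.18197 + 0.0051286) = 1/1.1871 = 0.8424; α₂ = α₁·K2/[H⁺] = 0.004320
α₁ + 2α₂ = 0.8510
CA = 0.8510 × 3.74 = 3.18 mmol/kg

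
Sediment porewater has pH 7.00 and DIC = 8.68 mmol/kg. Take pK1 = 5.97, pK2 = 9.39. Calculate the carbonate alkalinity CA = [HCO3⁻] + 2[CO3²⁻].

CA = [HCO3⁻] + 2[CO3²⁻] = (α₁ + 2α₂)·DIC
At pH 7.00: [H⁺]/K1 = 10^-1.03 = 0.093325, K2/[H⁺] = 10^-2.39 = 0.0040738
α₁ = 1/(1 + 0.093325 + 0.0040738) = 1/1.0974 = 0.9112; α₂ = α₁·K2/[H⁺] = 0.003712
α₁ + 2α₂ = 0.9187
CA = 0.9187 × 8.68 = 7.97 mmol/kg

CA = 7.97 mmol/kg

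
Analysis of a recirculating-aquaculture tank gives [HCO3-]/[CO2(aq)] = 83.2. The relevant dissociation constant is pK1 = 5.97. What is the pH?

pH = 7.89

From K1 = [H⁺][HCO3-]/[CO2(aq)]:  pH = pK1 + log₁₀([HCO3-]/[CO2(aq)])
log₁₀(83.2) = +1.920
pH = 5.97 + (+1.920) = 7.89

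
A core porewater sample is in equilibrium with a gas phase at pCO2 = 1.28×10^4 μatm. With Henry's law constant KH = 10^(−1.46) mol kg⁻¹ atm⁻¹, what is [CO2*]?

[CO2*] = 444 μmol/kg

KH = 10^(−1.46) = 3.467×10^-2 mol kg⁻¹ atm⁻¹
[CO2*] = KH · pCO2 = 3.467×10^-2 × 1.28×10^4×10^-6 atm = 4.44×10^-4 mol/kg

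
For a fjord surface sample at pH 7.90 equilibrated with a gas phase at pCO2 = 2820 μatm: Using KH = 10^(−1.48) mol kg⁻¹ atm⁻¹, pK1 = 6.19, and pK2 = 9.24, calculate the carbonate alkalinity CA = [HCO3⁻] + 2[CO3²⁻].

CA = 5.23 mmol/kg

[CO2*] = KH · pCO2 = 10^(−1.48) × 2820×10^-6 = 9.338×10^-5 mol/kg
α₀ = 1/(1 + K1/[H⁺] + K1K2/[H⁺]²) = 1/(1 + 10^+1.71 + 10^+0.37) = 0.01830
DIC = [CO2*]/α₀ = 9.338×10^-5 / 0.01830 = 5.101 mmol/kg
CA = (α₁ + 2α₂)·DIC = (0.9388 + 2×0.04291) × 5.101 = 5.23 mmol/kg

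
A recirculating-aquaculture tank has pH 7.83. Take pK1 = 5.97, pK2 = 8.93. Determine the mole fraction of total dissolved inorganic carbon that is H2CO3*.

α₀ = 1 / (1 + K1/[H⁺] + K1K2/[H⁺]²) = 1 / (1 + 10^+1.86 + 10^+0.76)
   = 1 / (1 + 72.444 + 5.7544) = 1/79.198 = 0.01263

α₀ = 0.0126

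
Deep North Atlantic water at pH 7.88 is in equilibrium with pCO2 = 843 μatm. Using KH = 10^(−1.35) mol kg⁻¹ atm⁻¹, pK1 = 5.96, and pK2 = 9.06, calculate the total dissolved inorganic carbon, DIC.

[CO2*] = KH · pCO2 = 10^(−1.35) × 843×10^-6 = 3.766×10^-5 mol/kg
α₀ = 1/(1 + K1/[H⁺] + K1K2/[H⁺]²) = 1/(1 + 10^+1.92 + 10^+0.74) = 0.01115
DIC = [CO2*]/α₀ = 3.766×10^-5 / 0.01115 = 3.38 mmol/kg

DIC = 3.38 mmol/kg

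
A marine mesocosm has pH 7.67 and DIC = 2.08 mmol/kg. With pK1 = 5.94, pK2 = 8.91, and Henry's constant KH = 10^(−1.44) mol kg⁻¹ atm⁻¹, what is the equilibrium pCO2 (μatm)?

α₀ = 1 / (1 + K1/[H⁺] + K1K2/[H⁺]²) = 1 / (1 + 10^+1.73 + 10^+0.49)
   = 1 / (1 + 53.703 + 3.0903) = 1/57.793 = 0.01730
[CO2*] = α₀ × DIC = 0.01730 × 2.08 = 0.03599 mmol/kg
pCO2 = [CO2*]/KH = 3.599×10^-5 / 3.631×10^-2 = 991 μatm

pCO2 = 991 μatm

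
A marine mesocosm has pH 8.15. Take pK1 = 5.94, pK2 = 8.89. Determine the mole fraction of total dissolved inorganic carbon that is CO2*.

α₀ = 0.00519

α₀ = 1 / (1 + K1/[H⁺] + K1K2/[H⁺]²) = 1 / (1 + 10^+2.21 + 10^+1.47)
   = 1 / (1 + 162.18 + 29.512) = 1/192.69 = 0.005190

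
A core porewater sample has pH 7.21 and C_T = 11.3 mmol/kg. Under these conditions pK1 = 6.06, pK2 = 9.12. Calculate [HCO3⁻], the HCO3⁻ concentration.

α₁ = 1 / (1 + [H⁺]/K1 + K2/[H⁺]) = 1 / (1 + 10^-1.15 + 10^-1.91)
   = 1 / (1 + 0.070795 + 0.012303) = 1/1.0831 = 0.9233
[HCO3⁻] = α₁ × DIC = 0.9233 × 11.3 = 10.4 mmol/kg

[HCO3⁻] = 10.4 mmol/kg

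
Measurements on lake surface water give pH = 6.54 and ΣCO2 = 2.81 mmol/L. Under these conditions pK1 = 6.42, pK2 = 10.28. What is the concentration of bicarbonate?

α₁ = 1 / (1 + [H⁺]/K1 + K2/[H⁺]) = 1 / (1 + 10^-0.12 + 10^-3.74)
   = 1 / (1 + 0.75858 + 0.00018197) = 1/1.7588 = 0.5686
[HCO3⁻] = α₁ × DIC = 0.5686 × 2.81 = 1.60 mmol/L

[HCO3⁻] = 1.60 mmol/L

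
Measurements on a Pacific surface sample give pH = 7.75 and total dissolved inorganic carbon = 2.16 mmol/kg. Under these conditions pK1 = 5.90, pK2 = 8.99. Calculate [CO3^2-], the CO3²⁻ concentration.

α₂ = 1 / (1 + [H⁺]/K2 + [H⁺]²/(K1K2)) = 1 / (1 + 10^+1.24 + 10^-0.61)
   = 1 / (1 + 17.378 + 0.24547) = 1/18.623 = 0.05370
[CO3²⁻] = α₂ × DIC = 0.05370 × 2.16 = 0.116 mmol/kg

[CO3²⁻] = 0.116 mmol/kg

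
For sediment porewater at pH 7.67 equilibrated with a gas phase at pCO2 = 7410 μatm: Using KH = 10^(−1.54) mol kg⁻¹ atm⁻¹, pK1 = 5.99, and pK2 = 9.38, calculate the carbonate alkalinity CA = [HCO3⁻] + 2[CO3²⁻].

[CO2*] = KH · pCO2 = 10^(−1.54) × 7410×10^-6 = 2.137×10^-4 mol/kg
α₀ = 1/(1 + K1/[H⁺] + K1K2/[H⁺]²) = 1/(1 + 10^+1.68 + 10^-0.03) = 0.02008
DIC = [CO2*]/α₀ = 2.137×10^-4 / 0.02008 = 10.64 mmol/kg
CA = (α₁ + 2α₂)·DIC = (0.9612 + 2×0.01874) × 10.64 = 10.6 mmol/kg

CA = 10.6 mmol/kg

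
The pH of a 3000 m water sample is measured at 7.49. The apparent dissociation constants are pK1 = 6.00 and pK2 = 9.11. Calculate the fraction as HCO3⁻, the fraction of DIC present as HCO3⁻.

α₁ = 1 / (1 + [H⁺]/K1 + K2/[H⁺]) = 1 / (1 + 10^-1.49 + 10^-1.62)
   = 1 / (1 + 0.032359 + 0.023988) = 1/1.0563 = 0.9467

α₁ = 0.947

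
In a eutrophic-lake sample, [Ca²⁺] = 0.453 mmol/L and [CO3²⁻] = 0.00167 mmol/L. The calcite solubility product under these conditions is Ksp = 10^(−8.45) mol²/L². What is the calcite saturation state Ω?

Ω = 0.213

Ksp = 10^(−8.45) = 3.548×10^-9
Ω = [Ca²⁺][CO3²⁻]/Ksp = (0.453×10^-3)(0.00167×10^-3) / 3.548×10^-9 = 0.213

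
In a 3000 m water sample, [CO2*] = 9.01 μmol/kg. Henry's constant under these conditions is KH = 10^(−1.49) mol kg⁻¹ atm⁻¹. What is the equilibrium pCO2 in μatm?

pCO2 = 278 μatm

KH = 10^(−1.49) = 3.236×10^-2 mol kg⁻¹ atm⁻¹
pCO2 = [CO2*]/KH = 9.01×10^-6 / 3.236×10^-2 = 2.78×10^-4 atm = 278 μatm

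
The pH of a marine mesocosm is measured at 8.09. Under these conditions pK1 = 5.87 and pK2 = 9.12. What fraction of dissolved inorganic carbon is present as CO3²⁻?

α₂ = 0.0849

α₂ = 1 / (1 + [H⁺]/K2 + [H⁺]²/(K1K2)) = 1 / (1 + 10^+1.03 + 10^-1.19)
   = 1 / (1 + 10.715 + 0.064565) = 1/11.780 = 0.08489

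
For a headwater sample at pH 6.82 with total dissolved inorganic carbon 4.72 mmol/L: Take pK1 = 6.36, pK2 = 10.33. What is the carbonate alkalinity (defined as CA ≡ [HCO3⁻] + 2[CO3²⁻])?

CA = 3.51 mmol/L

CA = [HCO3⁻] + 2[CO3²⁻] = (α₁ + 2α₂)·DIC
At pH 6.82: [H⁺]/K1 = 10^-0.46 = 0.34674, K2/[H⁺] = 10^-3.51 = 0.00030903
α₁ = 1/(1 + 0.34674 + 0.00030903) = 1/1.3470 = 0.7424; α₂ = α₁·K2/[H⁺] = 0.0002294
α₁ + 2α₂ = 0.7428
CA = 0.7428 × 4.72 = 3.51 mmol/L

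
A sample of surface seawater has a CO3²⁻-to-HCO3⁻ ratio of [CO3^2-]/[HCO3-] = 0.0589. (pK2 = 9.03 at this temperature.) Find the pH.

From K2 = [H⁺][CO3^2-]/[HCO3-]:  pH = pK2 + log₁₀([CO3^2-]/[HCO3-])
log₁₀(0.0589) = -1.230
pH = 9.03 + (-1.230) = 7.80

pH = 7.80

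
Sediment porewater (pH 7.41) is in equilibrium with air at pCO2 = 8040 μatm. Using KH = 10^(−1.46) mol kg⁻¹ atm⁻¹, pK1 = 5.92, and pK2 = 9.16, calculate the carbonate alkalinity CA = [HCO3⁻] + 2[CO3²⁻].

CA = 8.92 mmol/kg

[CO2*] = KH · pCO2 = 10^(−1.46) × 8040×10^-6 = 2.788×10^-4 mol/kg
α₀ = 1/(1 + K1/[H⁺] + K1K2/[H⁺]²) = 1/(1 + 10^+1.49 + 10^-0.26) = 0.03081
DIC = [CO2*]/α₀ = 2.788×10^-4 / 0.03081 = 9.047 mmol/kg
CA = (α₁ + 2α₂)·DIC = (0.9523 + 2×0.01693) × 9.047 = 8.92 mmol/kg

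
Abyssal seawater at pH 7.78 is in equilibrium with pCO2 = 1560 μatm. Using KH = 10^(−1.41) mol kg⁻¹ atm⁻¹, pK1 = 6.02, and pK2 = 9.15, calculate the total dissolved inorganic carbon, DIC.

DIC = 3.70 mmol/kg

[CO2*] = KH · pCO2 = 10^(−1.41) × 1560×10^-6 = 6.069×10^-5 mol/kg
α₀ = 1/(1 + K1/[H⁺] + K1K2/[H⁺]²) = 1/(1 + 10^+1.76 + 10^+0.39) = 0.01639
DIC = [CO2*]/α₀ = 6.069×10^-5 / 0.01639 = 3.70 mmol/kg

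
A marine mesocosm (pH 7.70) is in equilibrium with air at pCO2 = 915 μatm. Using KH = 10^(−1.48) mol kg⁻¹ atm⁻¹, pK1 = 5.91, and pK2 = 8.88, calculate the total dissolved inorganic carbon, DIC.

DIC = 2.02 mmol/kg

[CO2*] = KH · pCO2 = 10^(−1.48) × 915×10^-6 = 3.030×10^-5 mol/kg
α₀ = 1/(1 + K1/[H⁺] + K1K2/[H⁺]²) = 1/(1 + 10^+1.79 + 10^+0.61) = 0.01499
DIC = [CO2*]/α₀ = 3.030×10^-5 / 0.01499 = 2.02 mmol/kg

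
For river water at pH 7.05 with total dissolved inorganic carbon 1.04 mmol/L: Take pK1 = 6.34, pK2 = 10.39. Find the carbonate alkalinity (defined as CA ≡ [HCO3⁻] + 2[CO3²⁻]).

CA = 0.871 mmol/L

CA = [HCO3⁻] + 2[CO3²⁻] = (α₁ + 2α₂)·DIC
At pH 7.05: [H⁺]/K1 = 10^-0.71 = 0.19498, K2/[H⁺] = 10^-3.34 = 0.00045709
α₁ = 1/(1 + 0.19498 + 0.00045709) = 1/1.1954 = 0.8365; α₂ = α₁·K2/[H⁺] = 0.0003824
α₁ + 2α₂ = 0.8373
CA = 0.8373 × 1.04 = 0.871 mmol/L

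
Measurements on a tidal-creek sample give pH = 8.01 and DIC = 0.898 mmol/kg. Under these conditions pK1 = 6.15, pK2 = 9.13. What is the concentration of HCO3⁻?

α₁ = 1 / (1 + [H⁺]/K1 + K2/[H⁺]) = 1 / (1 + 10^-1.86 + 10^-1.12)
   = 1 / (1 + 0.013804 + 0.075858) = 1/1.0897 = 0.9177
[HCO3⁻] = α₁ × DIC = 0.9177 × 0.898 = 0.824 mmol/kg

[HCO3⁻] = 0.824 mmol/kg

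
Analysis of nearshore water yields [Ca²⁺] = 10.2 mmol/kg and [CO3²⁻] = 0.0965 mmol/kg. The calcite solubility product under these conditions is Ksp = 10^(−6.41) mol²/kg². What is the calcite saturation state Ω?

Ω = 2.53

Ksp = 10^(−6.41) = 3.890×10^-7
Ω = [Ca²⁺][CO3²⁻]/Ksp = (10.2×10^-3)(0.0965×10^-3) / 3.890×10^-7 = 2.53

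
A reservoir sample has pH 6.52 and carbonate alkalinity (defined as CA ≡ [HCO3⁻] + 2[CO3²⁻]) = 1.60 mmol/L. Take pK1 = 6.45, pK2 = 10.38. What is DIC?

DIC = 2.96 mmol/L

CA = [HCO3⁻] + 2[CO3²⁻] = (α₁ + 2α₂)·DIC
At pH 6.52: [H⁺]/K1 = 10^-0.07 = 0.85114, K2/[H⁺] = 10^-3.86 = 0.00013804
α₁ = 1/(1 + 0.85114 + 0.00013804) = 1/1.8513 = 0.5402; α₂ = α₁·K2/[H⁺] = 7.456×10^-5
α₁ + 2α₂ = 0.5403
DIC = CA / (α₁ + 2α₂) = 1.60 / 0.5403 = 2.96 mmol/L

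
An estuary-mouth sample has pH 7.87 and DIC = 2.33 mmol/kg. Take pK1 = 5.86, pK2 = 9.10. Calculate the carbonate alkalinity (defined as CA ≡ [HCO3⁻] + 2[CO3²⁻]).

CA = 2.44 mmol/kg

CA = [HCO3⁻] + 2[CO3²⁻] = (α₁ + 2α₂)·DIC
At pH 7.87: [H⁺]/K1 = 10^-2.01 = 0.0097724, K2/[H⁺] = 10^-1.23 = 0.058884
α₁ = 1/(1 + 0.0097724 + 0.058884) = 1/1.0687 = 0.9358; α₂ = α₁·K2/[H⁺] = 0.05510
α₁ + 2α₂ = 1.0460
CA = 1.0460 × 2.33 = 2.44 mmol/kg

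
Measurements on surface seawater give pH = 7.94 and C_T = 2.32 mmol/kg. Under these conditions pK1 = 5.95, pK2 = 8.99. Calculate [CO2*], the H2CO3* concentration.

α₀ = 1 / (1 + K1/[H⁺] + K1K2/[H⁺]²) = 1 / (1 + 10^+1.99 + 10^+0.94)
   = 1 / (1 + 97.724 + 8.7096) = 1/107.43 = 0.009308
[CO2*] = α₀ × DIC = 0.009308 × 2.32 = 0.0216 mmol/kg

[CO2*] = 0.0216 mmol/kg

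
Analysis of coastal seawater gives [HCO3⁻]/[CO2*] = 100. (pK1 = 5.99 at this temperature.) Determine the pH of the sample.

pH = 7.99

From K1 = [H⁺][HCO3⁻]/[CO2*]:  pH = pK1 + log₁₀([HCO3⁻]/[CO2*])
log₁₀(100) = +2.000
pH = 5.99 + (+2.000) = 7.99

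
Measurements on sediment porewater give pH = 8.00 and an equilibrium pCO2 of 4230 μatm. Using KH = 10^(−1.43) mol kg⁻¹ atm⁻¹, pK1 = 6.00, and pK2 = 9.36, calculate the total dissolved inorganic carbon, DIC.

DIC = 16.6 mmol/kg

[CO2*] = KH · pCO2 = 10^(−1.43) × 4230×10^-6 = 1.572×10^-4 mol/kg
α₀ = 1/(1 + K1/[H⁺] + K1K2/[H⁺]²) = 1/(1 + 10^+2.00 + 10^+0.64) = 0.009491
DIC = [CO2*]/α₀ = 1.572×10^-4 / 0.009491 = 16.6 mmol/kg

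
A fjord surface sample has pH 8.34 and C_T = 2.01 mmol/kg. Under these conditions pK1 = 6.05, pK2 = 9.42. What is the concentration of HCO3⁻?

α₁ = 1 / (1 + [H⁺]/K1 + K2/[H⁺]) = 1 / (1 + 10^-2.29 + 10^-1.08)
   = 1 / (1 + 0.0051286 + 0.083176) = 1/1.0883 = 0.9189
[HCO3⁻] = α₁ × DIC = 0.9189 × 2.01 = 1.85 mmol/kg

[HCO3⁻] = 1.85 mmol/kg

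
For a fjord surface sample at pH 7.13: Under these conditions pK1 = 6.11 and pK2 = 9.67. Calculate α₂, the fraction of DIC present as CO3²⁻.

α₂ = 1 / (1 + [H⁺]/K2 + [H⁺]²/(K1K2)) = 1 / (1 + 10^+2.54 + 10^+1.52)
   = 1 / (1 + 346.74 + 33.113) = 1/380.85 = 0.002626

α₂ = 0.00263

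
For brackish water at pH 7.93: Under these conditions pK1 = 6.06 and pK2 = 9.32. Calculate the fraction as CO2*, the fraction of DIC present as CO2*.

α₀ = 1 / (1 + K1/[H⁺] + K1K2/[H⁺]²) = 1 / (1 + 10^+1.87 + 10^+0.48)
   = 1 / (1 + 74.131 + 3.0200) = 1/78.151 = 0.01280

α₀ = 0.0128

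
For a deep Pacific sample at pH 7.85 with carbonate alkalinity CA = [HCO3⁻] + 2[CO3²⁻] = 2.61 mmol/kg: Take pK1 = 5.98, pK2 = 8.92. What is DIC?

CA = [HCO3⁻] + 2[CO3²⁻] = (α₁ + 2α₂)·DIC
At pH 7.85: [H⁺]/K1 = 10^-1.87 = 0.013490, K2/[H⁺] = 10^-1.07 = 0.085114
α₁ = 1/(1 + 0.013490 + 0.085114) = 1/1.0986 = 0.9102; α₂ = α₁·K2/[H⁺] = 0.07747
α₁ + 2α₂ = 1.0652
DIC = CA / (α₁ + 2α₂) = 2.61 / 1.0652 = 2.45 mmol/kg

DIC = 2.45 mmol/kg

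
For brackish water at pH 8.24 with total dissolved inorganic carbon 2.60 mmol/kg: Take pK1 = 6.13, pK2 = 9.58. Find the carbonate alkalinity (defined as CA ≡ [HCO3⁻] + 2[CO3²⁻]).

CA = 2.69 mmol/kg

CA = [HCO3⁻] + 2[CO3²⁻] = (α₁ + 2α₂)·DIC
At pH 8.24: [H⁺]/K1 = 10^-2.11 = 0.0077625, K2/[H⁺] = 10^-1.34 = 0.045709
α₁ = 1/(1 + 0.0077625 + 0.045709) = 1/1.0535 = 0.9492; α₂ = α₁·K2/[H⁺] = 0.04339
α₁ + 2α₂ = 1.0360
CA = 1.0360 × 2.60 = 2.69 mmol/kg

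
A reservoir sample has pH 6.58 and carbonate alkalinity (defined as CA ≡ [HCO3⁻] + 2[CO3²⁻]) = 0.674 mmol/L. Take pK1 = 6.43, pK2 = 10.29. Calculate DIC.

DIC = 1.15 mmol/L

CA = [HCO3⁻] + 2[CO3²⁻] = (α₁ + 2α₂)·DIC
At pH 6.58: [H⁺]/K1 = 10^-0.15 = 0.70795, K2/[H⁺] = 10^-3.71 = 0.00019498
α₁ = 1/(1 + 0.70795 + 0.00019498) = 1/1.7081 = 0.5854; α₂ = α₁·K2/[H⁺] = 0.0001142
α₁ + 2α₂ = 0.5857
DIC = CA / (α₁ + 2α₂) = 0.674 / 0.5857 = 1.15 mmol/L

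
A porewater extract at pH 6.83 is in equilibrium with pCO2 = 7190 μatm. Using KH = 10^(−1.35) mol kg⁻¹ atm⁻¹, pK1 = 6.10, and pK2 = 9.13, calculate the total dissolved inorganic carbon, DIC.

[CO2*] = KH · pCO2 = 10^(−1.35) × 7190×10^-6 = 3.212×10^-4 mol/kg
α₀ = 1/(1 + K1/[H⁺] + K1K2/[H⁺]²) = 1/(1 + 10^+0.73 + 10^-1.57) = 0.1563
DIC = [CO2*]/α₀ = 3.212×10^-4 / 0.1563 = 2.05 mmol/kg

DIC = 2.05 mmol/kg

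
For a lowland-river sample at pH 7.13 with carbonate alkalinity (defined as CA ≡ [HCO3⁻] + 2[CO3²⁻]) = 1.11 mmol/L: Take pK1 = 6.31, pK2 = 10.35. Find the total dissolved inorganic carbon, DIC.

DIC = 1.28 mmol/L

CA = [HCO3⁻] + 2[CO3²⁻] = (α₁ + 2α₂)·DIC
At pH 7.13: [H⁺]/K1 = 10^-0.82 = 0.15136, K2/[H⁺] = 10^-3.22 = 0.00060256
α₁ = 1/(1 + 0.15136 + 0.00060256) = 1/1.1520 = 0.8681; α₂ = α₁·K2/[H⁺] = 0.0005231
α₁ + 2α₂ = 0.8691
DIC = CA / (α₁ + 2α₂) = 1.11 / 0.8691 = 1.28 mmol/L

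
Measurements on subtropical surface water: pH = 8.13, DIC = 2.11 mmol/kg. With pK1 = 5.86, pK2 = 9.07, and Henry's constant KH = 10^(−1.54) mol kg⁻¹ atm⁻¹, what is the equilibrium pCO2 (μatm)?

pCO2 = 351 μatm

α₀ = 1 / (1 + K1/[H⁺] + K1K2/[H⁺]²) = 1 / (1 + 10^+2.27 + 10^+1.33)
   = 1 / (1 + 186.21 + 21.380) = 1/208.59 = 0.004794
[CO2*] = α₀ × DIC = 0.004794 × 2.11 = 0.01012 mmol/kg = 10.12 μmol/kg
pCO2 = [CO2*]/KH = 1.012×10^-5 / 2.884×10^-2 = 351 μatm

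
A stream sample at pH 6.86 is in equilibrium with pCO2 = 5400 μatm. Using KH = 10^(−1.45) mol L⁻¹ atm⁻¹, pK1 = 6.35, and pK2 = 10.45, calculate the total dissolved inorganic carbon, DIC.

DIC = 0.812 mmol/L

[CO2*] = KH · pCO2 = 10^(−1.45) × 5400×10^-6 = 1.916×10^-4 mol/L
α₀ = 1/(1 + K1/[H⁺] + K1K2/[H⁺]²) = 1/(1 + 10^+0.51 + 10^-3.08) = 0.2360
DIC = [CO2*]/α₀ = 1.916×10^-4 / 0.2360 = 0.812 mmol/L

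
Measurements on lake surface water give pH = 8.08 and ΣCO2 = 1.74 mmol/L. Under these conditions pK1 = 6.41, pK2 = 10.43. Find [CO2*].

[CO2*] = 0.0363 mmol/L

α₀ = 1 / (1 + K1/[H⁺] + K1K2/[H⁺]²) = 1 / (1 + 10^+1.67 + 10^-0.68)
   = 1 / (1 + 46.774 + 0.20893) = 1/47.982 = 0.02084
[CO2*] = α₀ × DIC = 0.02084 × 1.74 = 0.0363 mmol/L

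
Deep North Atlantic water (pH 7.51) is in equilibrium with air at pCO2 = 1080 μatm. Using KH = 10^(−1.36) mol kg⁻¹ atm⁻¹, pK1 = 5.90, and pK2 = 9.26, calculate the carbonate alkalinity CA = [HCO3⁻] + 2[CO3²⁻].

CA = 1.99 mmol/kg

[CO2*] = KH · pCO2 = 10^(−1.36) × 1080×10^-6 = 4.714×10^-5 mol/kg
α₀ = 1/(1 + K1/[H⁺] + K1K2/[H⁺]²) = 1/(1 + 10^+1.61 + 10^-0.14) = 0.02355
DIC = [CO2*]/α₀ = 4.714×10^-5 / 0.02355 = 2.002 mmol/kg
CA = (α₁ + 2α₂)·DIC = (0.9594 + 2×0.01706) × 2.002 = 1.99 mmol/kg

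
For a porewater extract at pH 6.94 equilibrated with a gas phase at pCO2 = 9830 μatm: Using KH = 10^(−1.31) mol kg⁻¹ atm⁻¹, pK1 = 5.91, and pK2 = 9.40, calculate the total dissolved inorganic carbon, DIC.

DIC = 5.66 mmol/kg

[CO2*] = KH · pCO2 = 10^(−1.31) × 9830×10^-6 = 4.815×10^-4 mol/kg
α₀ = 1/(1 + K1/[H⁺] + K1K2/[H⁺]²) = 1/(1 + 10^+1.03 + 10^-1.43) = 0.08509
DIC = [CO2*]/α₀ = 4.815×10^-4 / 0.08509 = 5.66 mmol/kg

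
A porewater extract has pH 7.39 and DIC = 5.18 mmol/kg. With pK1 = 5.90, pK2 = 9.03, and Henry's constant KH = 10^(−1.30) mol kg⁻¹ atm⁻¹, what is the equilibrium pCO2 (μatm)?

pCO2 = 3170 μatm

α₀ = 1 / (1 + K1/[H⁺] + K1K2/[H⁺]²) = 1 / (1 + 10^+1.49 + 10^-0.15)
   = 1 / (1 + 30.903 + 0.70795) = 1/32.611 = 0.03066
[CO2*] = α₀ × DIC = 0.03066 × 5.18 = 0.1588 mmol/kg
pCO2 = [CO2*]/KH = 1.588×10^-4 / 5.012×10^-2 = 3170 μatm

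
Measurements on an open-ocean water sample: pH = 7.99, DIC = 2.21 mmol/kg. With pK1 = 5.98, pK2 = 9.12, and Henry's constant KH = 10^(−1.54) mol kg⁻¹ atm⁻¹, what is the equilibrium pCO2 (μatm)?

pCO2 = 691 μatm

α₀ = 1 / (1 + K1/[H⁺] + K1K2/[H⁺]²) = 1 / (1 + 10^+2.01 + 10^+0.88)
   = 1 / (1 + 102.33 + 7.5858) = 1/110.92 = 0.009016
[CO2*] = α₀ × DIC = 0.009016 × 2.21 = 0.01993 mmol/kg = 19.93 μmol/kg
pCO2 = [CO2*]/KH = 1.993×10^-5 / 2.884×10^-2 = 691 μatm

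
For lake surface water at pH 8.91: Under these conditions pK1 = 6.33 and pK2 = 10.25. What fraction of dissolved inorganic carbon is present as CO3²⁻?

α₂ = 0.0436

α₂ = 1 / (1 + [H⁺]/K2 + [H⁺]²/(K1K2)) = 1 / (1 + 10^+1.34 + 10^-1.24)
   = 1 / (1 + 21.878 + 0.057544) = 1/22.935 = 0.04360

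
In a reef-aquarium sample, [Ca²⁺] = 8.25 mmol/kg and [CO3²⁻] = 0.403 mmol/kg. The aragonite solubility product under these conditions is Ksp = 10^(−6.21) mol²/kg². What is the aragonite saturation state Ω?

Ksp = 10^(−6.21) = 6.166×10^-7
Ω = [Ca²⁺][CO3²⁻]/Ksp = (8.25×10^-3)(0.403×10^-3) / 6.166×10^-7 = 5.39

Ω = 5.39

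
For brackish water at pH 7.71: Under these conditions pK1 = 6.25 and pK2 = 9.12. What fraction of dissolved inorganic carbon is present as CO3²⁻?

α₂ = 0.0362

α₂ = 1 / (1 + [H⁺]/K2 + [H⁺]²/(K1K2)) = 1 / (1 + 10^+1.41 + 10^-0.05)
   = 1 / (1 + 25.704 + 0.89125) = 1/27.595 = 0.03624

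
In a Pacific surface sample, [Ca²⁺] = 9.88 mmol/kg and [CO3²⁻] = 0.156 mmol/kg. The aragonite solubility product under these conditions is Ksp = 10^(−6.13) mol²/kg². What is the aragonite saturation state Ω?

Ω = 2.08

Ksp = 10^(−6.13) = 7.413×10^-7
Ω = [Ca²⁺][CO3²⁻]/Ksp = (9.88×10^-3)(0.156×10^-3) / 7.413×10^-7 = 2.08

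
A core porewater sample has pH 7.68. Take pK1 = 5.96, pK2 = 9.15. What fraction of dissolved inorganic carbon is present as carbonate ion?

α₂ = 0.0322

α₂ = 1 / (1 + [H⁺]/K2 + [H⁺]²/(K1K2)) = 1 / (1 + 10^+1.47 + 10^-0.25)
   = 1 / (1 + 29.512 + 0.56234) = 1/31.074 = 0.03218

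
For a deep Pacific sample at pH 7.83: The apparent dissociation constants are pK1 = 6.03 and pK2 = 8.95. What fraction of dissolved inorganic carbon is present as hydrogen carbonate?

α₁ = 0.916

α₁ = 1 / (1 + [H⁺]/K1 + K2/[H⁺]) = 1 / (1 + 10^-1.80 + 10^-1.12)
   = 1 / (1 + 0.015849 + 0.075858) = 1/1.0917 = 0.9160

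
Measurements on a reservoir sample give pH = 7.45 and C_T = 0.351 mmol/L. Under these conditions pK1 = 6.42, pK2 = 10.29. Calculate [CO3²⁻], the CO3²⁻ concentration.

α₂ = 1 / (1 + [H⁺]/K2 + [H⁺]²/(K1K2)) = 1 / (1 + 10^+2.84 + 10^+1.81)
   = 1 / (1 + 691.83 + 64.565) = 1/757.40 = 0.001320
[CO3²⁻] = α₂ × DIC = 0.001320 × 0.351 = 0.000463 mmol/L = 0.463 μmol/L

[CO3²⁻] = 0.463 μmol/L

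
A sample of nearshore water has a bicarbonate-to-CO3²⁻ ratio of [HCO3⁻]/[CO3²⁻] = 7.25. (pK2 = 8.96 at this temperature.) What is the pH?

pH = 8.10

From K2 = [H⁺][CO3²⁻]/[HCO3⁻]:  pH = pK2 − log₁₀([HCO3⁻]/[CO3²⁻])
log₁₀(7.25) = +0.860
pH = 8.96 − (+0.860) = 8.10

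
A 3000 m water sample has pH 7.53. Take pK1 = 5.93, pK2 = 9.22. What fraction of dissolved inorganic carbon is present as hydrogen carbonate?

α₁ = 0.956

α₁ = 1 / (1 + [H⁺]/K1 + K2/[H⁺]) = 1 / (1 + 10^-1.60 + 10^-1.69)
   = 1 / (1 + 0.025119 + 0.020417) = 1/1.0455 = 0.9564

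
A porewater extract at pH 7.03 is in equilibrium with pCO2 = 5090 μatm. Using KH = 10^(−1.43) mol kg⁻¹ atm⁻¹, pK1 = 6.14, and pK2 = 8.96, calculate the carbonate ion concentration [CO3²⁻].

[CO3²⁻] = 17.2 μmol/kg

[CO2*] = KH · pCO2 = 10^(−1.43) × 5090×10^-6 = 1.891×10^-4 mol/kg
α₀ = 1/(1 + K1/[H⁺] + K1K2/[H⁺]²) = 1/(1 + 10^+0.89 + 10^-1.04) = 0.1129
DIC = [CO2*]/α₀ = 1.891×10^-4 / 0.1129 = 1.674 mmol/kg
[CO3²⁻] = α₂·DIC; α₂ = 0.01030, so [CO3²⁻] = 0.01030 × 1.674 = 0.0172 mmol/kg = 17.2 μmol/kg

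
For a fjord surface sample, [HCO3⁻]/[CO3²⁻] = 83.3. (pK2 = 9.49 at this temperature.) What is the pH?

pH = 7.57

From K2 = [H⁺][CO3²⁻]/[HCO3⁻]:  pH = pK2 − log₁₀([HCO3⁻]/[CO3²⁻])
log₁₀(83.3) = +1.921
pH = 9.49 − (+1.921) = 7.57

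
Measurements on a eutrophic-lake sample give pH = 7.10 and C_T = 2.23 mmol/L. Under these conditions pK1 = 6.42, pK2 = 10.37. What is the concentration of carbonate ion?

[CO3²⁻] = 0.990 μmol/L

α₂ = 1 / (1 + [H⁺]/K2 + [H⁺]²/(K1K2)) = 1 / (1 + 10^+3.27 + 10^+2.59)
   = 1 / (1 + 1862.1 + 389.05) = 1/2252.1 = 0.0004440
[CO3²⁻] = α₂ × DIC = 0.0004440 × 2.23 = 0.000990 mmol/L = 0.990 μmol/L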